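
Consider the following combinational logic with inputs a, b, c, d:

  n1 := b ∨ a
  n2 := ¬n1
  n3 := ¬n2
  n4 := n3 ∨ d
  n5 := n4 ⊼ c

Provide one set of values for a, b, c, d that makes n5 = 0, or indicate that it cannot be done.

n5 = n4 ⊼ c must be 0, so both n4 = 1 and c = 1.
Check with a=0, b=1, c=1, d=0:
n1 = b ∨ a = 1 ∨ 0 = 1
n2 = ¬n1 = ¬1 = 0
n3 = ¬n2 = ¬0 = 1
n4 = n3 ∨ d = 1 ∨ 0 = 1
n5 = n4 ⊼ c = 1 ⊼ 1 = 0
So n5 = 0 as required.

a=0, b=1, c=1, d=0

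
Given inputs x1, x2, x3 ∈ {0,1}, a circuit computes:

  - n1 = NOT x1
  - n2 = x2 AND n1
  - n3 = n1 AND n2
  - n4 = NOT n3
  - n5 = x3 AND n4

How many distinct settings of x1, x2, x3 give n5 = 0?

5

n5 = x3 AND n4 must be 0, so at least one of x3, n4 is 0.
Satisfying assignments:
  x1=0, x2=0, x3=0
  x1=0, x2=1, x3=0
  x1=0, x2=1, x3=1
  x1=1, x2=0, x3=0
  x1=1, x2=1, x3=0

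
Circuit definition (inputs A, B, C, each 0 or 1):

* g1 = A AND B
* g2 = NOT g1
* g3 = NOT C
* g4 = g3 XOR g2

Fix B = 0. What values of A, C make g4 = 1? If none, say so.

g4 = g3 XOR g2 must be 1, so g3 and g2 differ.
Check with B = 0 and A=1, C=1:
g1 = A AND B = 1 AND 0 = 0
g2 = NOT g1 = NOT 0 = 1
g3 = NOT C = NOT 1 = 0
g4 = g3 XOR g2 = 0 XOR 1 = 1
So g4 = 1.

A=1, C=1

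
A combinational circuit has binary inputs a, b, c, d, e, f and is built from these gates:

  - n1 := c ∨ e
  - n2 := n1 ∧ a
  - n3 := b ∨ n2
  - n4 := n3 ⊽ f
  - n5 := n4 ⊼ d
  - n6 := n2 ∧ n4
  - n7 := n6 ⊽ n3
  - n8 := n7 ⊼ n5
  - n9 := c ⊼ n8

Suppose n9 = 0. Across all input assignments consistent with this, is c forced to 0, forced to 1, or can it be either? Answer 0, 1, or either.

n9 = c ⊼ n8 must be 0, so both c = 1 and n8 = 1.
n8 = n7 ⊼ n5 must be 1, so at least one of n7, n5 is 0.
Every assignment with n9 = 0 has c = 1; there are 26 such assignment(s).

1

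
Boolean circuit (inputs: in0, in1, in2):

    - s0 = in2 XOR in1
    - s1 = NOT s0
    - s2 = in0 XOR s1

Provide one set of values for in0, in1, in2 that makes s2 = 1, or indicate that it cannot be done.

s2 = in0 XOR s1 must be 1, so in0 and s1 differ.
Check with in0=1, in1=0, in2=1:
s0 = in2 XOR in1 = 1 XOR 0 = 1
s1 = NOT s0 = NOT 1 = 0
s2 = in0 XOR s1 = 1 XOR 0 = 1
So s2 = 1 as required.

in0=1, in1=0, in2=1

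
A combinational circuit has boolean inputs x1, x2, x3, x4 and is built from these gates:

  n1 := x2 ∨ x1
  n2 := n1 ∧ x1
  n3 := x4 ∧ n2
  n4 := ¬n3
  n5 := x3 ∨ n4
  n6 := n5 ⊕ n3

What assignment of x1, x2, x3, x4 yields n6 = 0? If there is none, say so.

x1=1 x2=1 x3=1 x4=1

n6 = n5 ⊕ n3 must be 0, so n5 and n3 are equal.
Check with x1=1 x2=1 x3=1 x4=1:
n1 = x2 ∨ x1 = 1 ∨ 1 = 1
n2 = n1 ∧ x1 = 1 ∧ 1 = 1
n3 = x4 ∧ n2 = 1 ∧ 1 = 1
n4 = ¬n3 = ¬1 = 0
n5 = x3 ∨ n4 = 1 ∨ 0 = 1
n6 = n5 ⊕ n3 = 1 ⊕ 1 = 0
So n6 = 0 as required.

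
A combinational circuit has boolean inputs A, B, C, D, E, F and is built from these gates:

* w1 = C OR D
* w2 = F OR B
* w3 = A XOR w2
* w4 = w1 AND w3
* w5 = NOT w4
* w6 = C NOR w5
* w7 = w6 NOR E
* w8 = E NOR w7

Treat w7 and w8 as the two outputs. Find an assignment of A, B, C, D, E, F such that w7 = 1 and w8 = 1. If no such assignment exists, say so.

Across all 64 input combinations, none give both w7 = 1 and w8 = 1.

no solution exists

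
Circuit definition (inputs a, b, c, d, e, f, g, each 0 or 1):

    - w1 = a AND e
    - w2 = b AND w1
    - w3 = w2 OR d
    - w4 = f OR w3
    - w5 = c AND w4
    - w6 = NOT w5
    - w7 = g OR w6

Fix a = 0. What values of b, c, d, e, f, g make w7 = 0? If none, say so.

b=1, c=1, d=0, e=1, f=1, g=0

w7 = g OR w6 must be 0, so both g = 0 and w6 = 0.
Check with a = 0 and b=1, c=1, d=0, e=1, f=1, g=0:
w1 = a AND e = 0 AND 1 = 0
w2 = b AND w1 = 1 AND 0 = 0
w3 = w2 OR d = 0 OR 0 = 0
w4 = f OR w3 = 1 OR 0 = 1
w5 = c AND w4 = 1 AND 1 = 1
w6 = NOT w5 = NOT 1 = 0
w7 = g OR w6 = 0 OR 0 = 0
So w7 = 0.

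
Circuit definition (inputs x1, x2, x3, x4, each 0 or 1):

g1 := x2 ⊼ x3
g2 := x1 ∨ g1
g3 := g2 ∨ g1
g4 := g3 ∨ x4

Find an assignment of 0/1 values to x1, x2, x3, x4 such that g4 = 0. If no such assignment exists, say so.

g4 = g3 ∨ x4 must be 0, so both g3 = 0 and x4 = 0.
g3 = g2 ∨ g1 must be 0, so both g2 = 0 and g1 = 0.
Check with x1=0, x2=1, x3=1, x4=0:
g1 = x2 ⊼ x3 = 1 ⊼ 1 = 0
g2 = x1 ∨ g1 = 0 ∨ 0 = 0
g3 = g2 ∨ g1 = 0 ∨ 0 = 0
g4 = g3 ∨ x4 = 0 ∨ 0 = 0
So g4 = 0 as required.

x1=0, x2=1, x3=1, x4=0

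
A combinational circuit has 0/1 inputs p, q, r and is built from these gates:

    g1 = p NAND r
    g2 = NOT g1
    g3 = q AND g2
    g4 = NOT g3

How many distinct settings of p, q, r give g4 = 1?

7

g4 = NOT g3 must be 1, so g3 = 0.
g3 = q AND g2 must be 0, so at least one of q, g2 is 0.
Enumerating the 8 input combinations, 7 give g4 = 1 and 1 give g4 = 0.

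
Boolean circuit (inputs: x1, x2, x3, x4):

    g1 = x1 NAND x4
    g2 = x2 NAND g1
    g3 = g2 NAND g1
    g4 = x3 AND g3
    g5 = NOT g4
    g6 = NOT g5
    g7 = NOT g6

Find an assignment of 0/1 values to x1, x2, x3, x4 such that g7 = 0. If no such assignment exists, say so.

g7 = NOT g6 must be 0, so g6 = 1.
Check with x1=1, x2=0, x3=1, x4=1:
g1 = x1 NAND x4 = 1 NAND 1 = 0
g2 = x2 NAND g1 = 0 NAND 0 = 1
g3 = g2 NAND g1 = 1 NAND 0 = 1
g4 = x3 AND g3 = 1 AND 1 = 1
g5 = NOT g4 = NOT 1 = 0
g6 = NOT g5 = NOT 0 = 1
g7 = NOT g6 = NOT 1 = 0
So g7 = 0 as required.

x1=1, x2=0, x3=1, x4=1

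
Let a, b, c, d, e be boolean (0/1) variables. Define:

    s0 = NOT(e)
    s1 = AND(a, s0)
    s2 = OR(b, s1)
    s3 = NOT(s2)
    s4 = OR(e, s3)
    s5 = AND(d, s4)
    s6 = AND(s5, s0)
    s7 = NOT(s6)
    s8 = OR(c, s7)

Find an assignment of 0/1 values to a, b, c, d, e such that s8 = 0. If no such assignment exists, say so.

Check with a=0 b=0 c=0 d=1 e=0:
s0 = NOT(e) = NOT 0 = 1
s1 = AND(a, s0) = AND(0, 1) = 0
s2 = OR(b, s1) = OR(0, 0) = 0
s3 = NOT(s2) = NOT 0 = 1
s4 = OR(e, s3) = OR(0, 1) = 1
s5 = AND(d, s4) = AND(1, 1) = 1
s6 = AND(s5, s0) = AND(1, 1) = 1
s7 = NOT(s6) = NOT 1 = 0
s8 = OR(c, s7) = OR(0, 0) = 0
So s8 = 0 as required.

a=0 b=0 c=0 d=1 e=0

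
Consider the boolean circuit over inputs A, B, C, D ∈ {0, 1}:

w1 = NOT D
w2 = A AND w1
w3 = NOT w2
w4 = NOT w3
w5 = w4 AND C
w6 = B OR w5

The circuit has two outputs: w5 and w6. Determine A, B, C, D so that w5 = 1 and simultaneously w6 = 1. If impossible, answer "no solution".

A=1, B=0, C=1, D=0

Check with A=1, B=0, C=1, D=0:
w1 = NOT D = NOT 0 = 1
w2 = A AND w1 = 1 AND 1 = 1
w3 = NOT w2 = NOT 1 = 0
w4 = NOT w3 = NOT 0 = 1
w5 = w4 AND C = 1 AND 1 = 1
w6 = B OR w5 = 0 OR 1 = 1
So w5 = 1 and w6 = 1.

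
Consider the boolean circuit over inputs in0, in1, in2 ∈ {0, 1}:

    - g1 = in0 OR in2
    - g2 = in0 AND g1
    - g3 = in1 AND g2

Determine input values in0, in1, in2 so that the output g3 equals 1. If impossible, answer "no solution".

g3 = in1 AND g2 must be 1, so both in1 = 1 and g2 = 1.
g2 = in0 AND g1 must be 1, so both in0 = 1 and g1 = 1.
Check with in0=1, in1=1, in2=0:
g1 = in0 OR in2 = 1 OR 0 = 1
g2 = in0 AND g1 = 1 AND 1 = 1
g3 = in1 AND g2 = 1 AND 1 = 1
So g3 = 1 as required.

in0=1, in1=1, in2=0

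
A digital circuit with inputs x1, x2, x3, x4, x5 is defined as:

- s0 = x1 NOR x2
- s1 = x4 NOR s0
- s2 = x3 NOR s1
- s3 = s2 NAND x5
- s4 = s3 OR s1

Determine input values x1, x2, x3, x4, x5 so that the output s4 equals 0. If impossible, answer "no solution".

Check with x1=0, x2=1, x3=0, x4=1, x5=1:
s0 = x1 NOR x2 = 0 NOR 1 = 0
s1 = x4 NOR s0 = 1 NOR 0 = 0
s2 = x3 NOR s1 = 0 NOR 0 = 1
s3 = s2 NAND x5 = 1 NAND 1 = 0
s4 = s3 OR s1 = 0 OR 0 = 0
So s4 = 0 as required.

x1=0, x2=1, x3=0, x4=1, x5=1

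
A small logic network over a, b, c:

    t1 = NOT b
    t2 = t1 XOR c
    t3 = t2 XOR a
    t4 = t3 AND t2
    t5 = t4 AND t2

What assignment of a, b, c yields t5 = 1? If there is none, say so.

a=0, b=1, c=1

t5 = t4 AND t2 must be 1, so both t4 = 1 and t2 = 1.
t4 = t3 AND t2 must be 1, so both t3 = 1 and t2 = 1.
t2 = t1 XOR c must be 1, so t1 and c differ.
Check with a=0, b=1, c=1:
t1 = NOT b = NOT 1 = 0
t2 = t1 XOR c = 0 XOR 1 = 1
t3 = t2 XOR a = 1 XOR 0 = 1
t4 = t3 AND t2 = 1 AND 1 = 1
t5 = t4 AND t2 = 1 AND 1 = 1
So t5 = 1 as required.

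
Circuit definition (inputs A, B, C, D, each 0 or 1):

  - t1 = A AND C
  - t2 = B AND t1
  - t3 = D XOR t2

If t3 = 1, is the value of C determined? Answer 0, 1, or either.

either

Both values of C occur among assignments with t3 = 1:
  C=0: A=0, B=0, C=0, D=1
  C=1: A=0, B=0, C=1, D=1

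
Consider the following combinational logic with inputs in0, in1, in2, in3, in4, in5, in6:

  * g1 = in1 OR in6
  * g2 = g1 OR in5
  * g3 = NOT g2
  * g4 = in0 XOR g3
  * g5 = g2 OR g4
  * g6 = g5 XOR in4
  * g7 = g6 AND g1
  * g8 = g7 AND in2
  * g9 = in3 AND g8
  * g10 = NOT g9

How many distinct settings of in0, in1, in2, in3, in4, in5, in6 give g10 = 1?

g10 = NOT g9 must be 1, so g9 = 0.
Enumerating the 128 input combinations, 116 give g10 = 1 and 12 give g10 = 0.

116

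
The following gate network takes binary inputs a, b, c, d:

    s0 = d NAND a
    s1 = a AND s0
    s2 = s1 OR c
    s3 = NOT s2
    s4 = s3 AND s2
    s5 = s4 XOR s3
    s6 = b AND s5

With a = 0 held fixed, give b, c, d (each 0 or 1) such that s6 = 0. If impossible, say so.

b=1, c=1, d=0

s6 = b AND s5 must be 0, so at least one of b, s5 is 0.
Check with a = 0 and b=1, c=1, d=0:
s0 = d NAND a = 0 NAND 0 = 1
s1 = a AND s0 = 0 AND 1 = 0
s2 = s1 OR c = 0 OR 1 = 1
s3 = NOT s2 = NOT 1 = 0
s4 = s3 AND s2 = 0 AND 1 = 0
s5 = s4 XOR s3 = 0 XOR 0 = 0
s6 = b AND s5 = 1 AND 0 = 0
So s6 = 0.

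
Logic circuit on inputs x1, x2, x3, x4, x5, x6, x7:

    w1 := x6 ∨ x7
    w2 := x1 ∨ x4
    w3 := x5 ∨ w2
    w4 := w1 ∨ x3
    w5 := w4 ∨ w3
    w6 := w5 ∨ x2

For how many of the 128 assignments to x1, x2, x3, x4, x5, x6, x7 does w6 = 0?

1

w6 = w5 ∨ x2 must be 0, so both w5 = 0 and x2 = 0.
Enumerating the 128 input combinations, 1 give w6 = 0 and 127 give w6 = 1.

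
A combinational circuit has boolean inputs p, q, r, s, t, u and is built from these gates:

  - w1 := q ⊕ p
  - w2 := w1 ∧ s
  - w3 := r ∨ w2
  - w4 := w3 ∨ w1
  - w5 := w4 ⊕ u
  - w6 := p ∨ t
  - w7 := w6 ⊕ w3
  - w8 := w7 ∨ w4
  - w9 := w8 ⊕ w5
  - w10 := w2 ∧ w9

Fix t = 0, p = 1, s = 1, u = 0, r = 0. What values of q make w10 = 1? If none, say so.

With t = 0, p = 1, s = 1, u = 0, r = 0 fixed, none of the 2 settings of q give w10 = 1.
For example, with q=0:
w1 = q ⊕ p = 0 ⊕ 1 = 1
w2 = w1 ∧ s = 1 ∧ 1 = 1
w3 = r ∨ w2 = 0 ∨ 1 = 1
w4 = w3 ∨ w1 = 1 ∨ 1 = 1
w5 = w4 ⊕ u = 1 ⊕ 0 = 1
w6 = p ∨ t = 1 ∨ 0 = 1
w7 = w6 ⊕ w3 = 1 ⊕ 1 = 0
w8 = w7 ∨ w4 = 0 ∨ 1 = 1
w9 = w8 ⊕ w5 = 1 ⊕ 1 = 0
w10 = w2 ∧ w9 = 1 ∧ 0 = 0
giving w10 = 0 ≠ 1.

no solution exists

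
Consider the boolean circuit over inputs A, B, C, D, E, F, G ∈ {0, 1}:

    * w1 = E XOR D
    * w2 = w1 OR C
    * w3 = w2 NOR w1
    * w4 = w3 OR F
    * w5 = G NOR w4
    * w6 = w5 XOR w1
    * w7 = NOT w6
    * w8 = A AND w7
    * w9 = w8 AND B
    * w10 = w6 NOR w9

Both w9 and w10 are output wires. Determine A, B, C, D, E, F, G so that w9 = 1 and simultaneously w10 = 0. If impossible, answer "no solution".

Check with A=1, B=1, C=1, D=0, E=0, F=1, G=0:
w1 = E XOR D = 0 XOR 0 = 0
w2 = w1 OR C = 0 OR 1 = 1
w3 = w2 NOR w1 = 1 NOR 0 = 0
w4 = w3 OR F = 0 OR 1 = 1
w5 = G NOR w4 = 0 NOR 1 = 0
w6 = w5 XOR w1 = 0 XOR 0 = 0
w7 = NOT w6 = NOT 0 = 1
w8 = A AND w7 = 1 AND 1 = 1
w9 = w8 AND B = 1 AND 1 = 1
w10 = w6 NOR w9 = 0 NOR 1 = 0
So w9 = 1 and w10 = 0.

A=1, B=1, C=1, D=0, E=0, F=1, G=0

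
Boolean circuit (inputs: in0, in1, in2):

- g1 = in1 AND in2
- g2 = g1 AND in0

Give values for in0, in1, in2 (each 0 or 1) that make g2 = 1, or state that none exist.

g2 = g1 AND in0 must be 1, so both g1 = 1 and in0 = 1.
g1 = in1 AND in2 must be 1, so both in1 = 1 and in2 = 1.
Check with in0=1, in1=1, in2=1:
g1 = in1 AND in2 = 1 AND 1 = 1
g2 = g1 AND in0 = 1 AND 1 = 1
So g2 = 1 as required.

in0=1, in1=1, in2=1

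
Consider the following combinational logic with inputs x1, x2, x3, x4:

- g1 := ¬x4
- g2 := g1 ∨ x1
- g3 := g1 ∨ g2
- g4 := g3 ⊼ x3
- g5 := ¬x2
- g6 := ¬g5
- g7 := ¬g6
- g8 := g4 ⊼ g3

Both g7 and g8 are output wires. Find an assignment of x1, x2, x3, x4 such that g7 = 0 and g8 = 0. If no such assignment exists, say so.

x1=0 x2=1 x3=0 x4=0

Check with x1=0 x2=1 x3=0 x4=0:
g1 = ¬x4 = ¬0 = 1
g2 = g1 ∨ x1 = 1 ∨ 0 = 1
g3 = g1 ∨ g2 = 1 ∨ 1 = 1
g4 = g3 ⊼ x3 = 1 ⊼ 0 = 1
g5 = ¬x2 = ¬1 = 0
g6 = ¬g5 = ¬0 = 1
g7 = ¬g6 = ¬1 = 0
g8 = g4 ⊼ g3 = 1 ⊼ 1 = 0
So g7 = 0 and g8 = 0.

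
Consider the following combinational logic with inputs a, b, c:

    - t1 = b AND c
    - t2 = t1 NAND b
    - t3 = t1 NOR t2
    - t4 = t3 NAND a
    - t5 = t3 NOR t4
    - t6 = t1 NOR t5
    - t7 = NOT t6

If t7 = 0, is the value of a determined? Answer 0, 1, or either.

either

Both values of a occur among assignments with t7 = 0:
  a=0: a=0, b=0, c=0
  a=1: a=1, b=0, c=0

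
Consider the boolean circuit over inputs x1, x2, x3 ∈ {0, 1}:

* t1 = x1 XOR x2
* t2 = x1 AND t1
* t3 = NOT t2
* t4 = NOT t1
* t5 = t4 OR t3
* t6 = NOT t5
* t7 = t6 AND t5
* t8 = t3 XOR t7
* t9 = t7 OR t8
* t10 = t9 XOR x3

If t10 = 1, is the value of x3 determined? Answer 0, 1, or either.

Both values of x3 occur among assignments with t10 = 1:
  x3=0: x1=0, x2=0, x3=0
  x3=1: x1=1, x2=0, x3=1

either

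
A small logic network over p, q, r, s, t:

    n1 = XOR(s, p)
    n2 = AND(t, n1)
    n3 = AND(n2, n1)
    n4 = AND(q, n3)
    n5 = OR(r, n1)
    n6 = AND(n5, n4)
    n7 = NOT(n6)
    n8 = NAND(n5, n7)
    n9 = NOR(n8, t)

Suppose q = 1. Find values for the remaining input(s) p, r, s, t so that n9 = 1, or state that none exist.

n9 = NOR(n8, t) must be 1, so both n8 = 0 and t = 0.
Check with q = 1 and p=1, r=1, s=0, t=0:
n1 = XOR(s, p) = XOR(0, 1) = 1
n2 = AND(t, n1) = AND(0, 1) = 0
n3 = AND(n2, n1) = AND(0, 1) = 0
n4 = AND(q, n3) = AND(1, 0) = 0
n5 = OR(r, n1) = OR(1, 1) = 1
n6 = AND(n5, n4) = AND(1, 0) = 0
n7 = NOT(n6) = NOT 0 = 1
n8 = NAND(n5, n7) = NAND(1, 1) = 0
n9 = NOR(n8, t) = NOR(0, 0) = 1
So n9 = 1.

p=1, r=1, s=0, t=0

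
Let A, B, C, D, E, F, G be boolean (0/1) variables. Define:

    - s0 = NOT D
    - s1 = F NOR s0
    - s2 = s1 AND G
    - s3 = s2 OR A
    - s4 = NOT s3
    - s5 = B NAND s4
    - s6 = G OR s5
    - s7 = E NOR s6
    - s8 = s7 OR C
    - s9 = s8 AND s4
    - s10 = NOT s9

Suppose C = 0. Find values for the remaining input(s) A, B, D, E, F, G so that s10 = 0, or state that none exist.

s10 = NOT s9 must be 0, so s9 = 1.
Check with C = 0 and A=0, B=1, D=0, E=0, F=1, G=0:
s0 = NOT D = NOT 0 = 1
s1 = F NOR s0 = 1 NOR 1 = 0
s2 = s1 AND G = 0 AND 0 = 0
s3 = s2 OR A = 0 OR 0 = 0
s4 = NOT s3 = NOT 0 = 1
s5 = B NAND s4 = 1 NAND 1 = 0
s6 = G OR s5 = 0 OR 0 = 0
s7 = E NOR s6 = 0 NOR 0 = 1
s8 = s7 OR C = 1 OR 0 = 1
s9 = s8 AND s4 = 1 AND 1 = 1
s10 = NOT s9 = NOT 1 = 0
So s10 = 0.

A=0, B=1, D=0, E=0, F=1, G=0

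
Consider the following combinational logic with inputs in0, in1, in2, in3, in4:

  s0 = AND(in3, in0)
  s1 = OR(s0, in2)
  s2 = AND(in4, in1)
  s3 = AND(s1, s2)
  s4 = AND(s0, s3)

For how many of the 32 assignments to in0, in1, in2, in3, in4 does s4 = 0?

s4 = AND(s0, s3) must be 0, so at least one of s0, s3 is 0.
Enumerating the 32 input combinations, 30 give s4 = 0 and 2 give s4 = 1.

30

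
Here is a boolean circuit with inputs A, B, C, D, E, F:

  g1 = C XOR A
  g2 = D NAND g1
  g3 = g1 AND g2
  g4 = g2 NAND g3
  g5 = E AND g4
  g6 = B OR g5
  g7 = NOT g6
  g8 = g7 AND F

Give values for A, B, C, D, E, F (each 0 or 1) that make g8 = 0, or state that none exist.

Check with A=0 B=1 C=1 D=1 E=0 F=1:
g1 = C XOR A = 1 XOR 0 = 1
g2 = D NAND g1 = 1 NAND 1 = 0
g3 = g1 AND g2 = 1 AND 0 = 0
g4 = g2 NAND g3 = 0 NAND 0 = 1
g5 = E AND g4 = 0 AND 1 = 0
g6 = B OR g5 = 1 OR 0 = 1
g7 = NOT g6 = NOT 1 = 0
g8 = g7 AND F = 0 AND 1 = 0
So g8 = 0 as required.

A=0 B=1 C=1 D=1 E=0 F=1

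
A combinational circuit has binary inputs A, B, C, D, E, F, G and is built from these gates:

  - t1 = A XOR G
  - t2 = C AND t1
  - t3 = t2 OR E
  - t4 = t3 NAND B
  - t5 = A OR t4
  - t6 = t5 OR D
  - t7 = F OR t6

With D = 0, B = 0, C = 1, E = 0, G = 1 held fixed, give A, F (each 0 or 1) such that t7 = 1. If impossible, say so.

A=1, F=1

Check with D = 0, B = 0, C = 1, E = 0, G = 1 and A=1, F=1:
t1 = A XOR G = 1 XOR 1 = 0
t2 = C AND t1 = 1 AND 0 = 0
t3 = t2 OR E = 0 OR 0 = 0
t4 = t3 NAND B = 0 NAND 0 = 1
t5 = A OR t4 = 1 OR 1 = 1
t6 = t5 OR D = 1 OR 0 = 1
t7 = F OR t6 = 1 OR 1 = 1
So t7 = 1.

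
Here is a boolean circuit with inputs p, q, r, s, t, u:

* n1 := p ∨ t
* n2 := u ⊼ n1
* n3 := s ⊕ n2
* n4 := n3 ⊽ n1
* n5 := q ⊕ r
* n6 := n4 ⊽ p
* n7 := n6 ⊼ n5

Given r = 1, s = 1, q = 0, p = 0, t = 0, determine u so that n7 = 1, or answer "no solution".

n7 = n6 ⊼ n5 must be 1, so at least one of n6, n5 is 0.
Check with r = 1, s = 1, q = 0, p = 0, t = 0 and u=0:
n1 = p ∨ t = 0 ∨ 0 = 0
n2 = u ⊼ n1 = 0 ⊼ 0 = 1
n3 = s ⊕ n2 = 1 ⊕ 1 = 0
n4 = n3 ⊽ n1 = 0 ⊽ 0 = 1
n5 = q ⊕ r = 0 ⊕ 1 = 1
n6 = n4 ⊽ p = 1 ⊽ 0 = 0
n7 = n6 ⊼ n5 = 0 ⊼ 1 = 1
So n7 = 1.

u=0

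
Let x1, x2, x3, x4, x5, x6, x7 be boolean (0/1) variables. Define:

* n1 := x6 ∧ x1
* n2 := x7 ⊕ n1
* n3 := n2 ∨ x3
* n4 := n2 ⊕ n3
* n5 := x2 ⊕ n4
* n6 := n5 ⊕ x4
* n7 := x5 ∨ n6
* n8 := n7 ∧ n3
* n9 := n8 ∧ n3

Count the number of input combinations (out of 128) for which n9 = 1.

n9 = n8 ∧ n3 must be 1, so both n8 = 1 and n3 = 1.
n8 = n7 ∧ n3 must be 1, so both n7 = 1 and n3 = 1.
Enumerating the 128 input combinations, 72 give n9 = 1 and 56 give n9 = 0.

72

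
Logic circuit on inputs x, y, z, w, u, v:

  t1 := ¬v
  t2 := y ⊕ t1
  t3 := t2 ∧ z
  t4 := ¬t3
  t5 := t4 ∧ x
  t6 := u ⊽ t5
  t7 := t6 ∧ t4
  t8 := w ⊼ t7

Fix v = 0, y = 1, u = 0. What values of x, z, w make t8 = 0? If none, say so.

t8 = w ⊼ t7 must be 0, so both w = 1 and t7 = 1.
t7 = t6 ∧ t4 must be 1, so both t6 = 1 and t4 = 1.
Check with v = 0, y = 1, u = 0 and x=0, z=1, w=1:
t1 = ¬v = ¬0 = 1
t2 = y ⊕ t1 = 1 ⊕ 1 = 0
t3 = t2 ∧ z = 0 ∧ 1 = 0
t4 = ¬t3 = ¬0 = 1
t5 = t4 ∧ x = 1 ∧ 0 = 0
t6 = u ⊽ t5 = 0 ⊽ 0 = 1
t7 = t6 ∧ t4 = 1 ∧ 1 = 1
t8 = w ⊼ t7 = 1 ⊼ 1 = 0
So t8 = 0.

x=0, z=1, w=1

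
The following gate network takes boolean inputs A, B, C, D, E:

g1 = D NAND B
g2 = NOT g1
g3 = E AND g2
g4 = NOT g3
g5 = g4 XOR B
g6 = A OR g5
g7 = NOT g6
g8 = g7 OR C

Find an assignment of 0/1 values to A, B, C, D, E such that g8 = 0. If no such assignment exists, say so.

A=1 B=1 C=0 D=0 E=0

g8 = g7 OR C must be 0, so both g7 = 0 and C = 0.
g7 = NOT g6 must be 0, so g6 = 1.
g6 = A OR g5 must be 1, so at least one of A, g5 is 1.
Check with A=1 B=1 C=0 D=0 E=0:
g1 = D NAND B = 0 NAND 1 = 1
g2 = NOT g1 = NOT 1 = 0
g3 = E AND g2 = 0 AND 0 = 0
g4 = NOT g3 = NOT 0 = 1
g5 = g4 XOR B = 1 XOR 1 = 0
g6 = A OR g5 = 1 OR 0 = 1
g7 = NOT g6 = NOT 1 = 0
g8 = g7 OR C = 0 OR 0 = 0
So g8 = 0 as required.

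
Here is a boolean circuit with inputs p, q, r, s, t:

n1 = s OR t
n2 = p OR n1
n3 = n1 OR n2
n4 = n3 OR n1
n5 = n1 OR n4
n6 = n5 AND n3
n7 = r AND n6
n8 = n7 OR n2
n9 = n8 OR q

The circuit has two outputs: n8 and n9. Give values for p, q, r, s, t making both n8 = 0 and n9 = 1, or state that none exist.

Check with p=0, q=1, r=0, s=0, t=0:
n1 = s OR t = 0 OR 0 = 0
n2 = p OR n1 = 0 OR 0 = 0
n3 = n1 OR n2 = 0 OR 0 = 0
n4 = n3 OR n1 = 0 OR 0 = 0
n5 = n1 OR n4 = 0 OR 0 = 0
n6 = n5 AND n3 = 0 AND 0 = 0
n7 = r AND n6 = 0 AND 0 = 0
n8 = n7 OR n2 = 0 OR 0 = 0
n9 = n8 OR q = 0 OR 1 = 1
So n8 = 0 and n9 = 1.

p=0, q=1, r=0, s=0, t=0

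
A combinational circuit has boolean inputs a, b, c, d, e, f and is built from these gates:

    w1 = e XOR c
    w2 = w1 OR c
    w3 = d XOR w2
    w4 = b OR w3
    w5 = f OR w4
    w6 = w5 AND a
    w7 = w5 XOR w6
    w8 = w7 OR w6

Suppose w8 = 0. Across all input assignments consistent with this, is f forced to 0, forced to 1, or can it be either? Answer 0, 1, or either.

w8 = w7 OR w6 must be 0, so both w7 = 0 and w6 = 0.
Every assignment with w8 = 0 has f = 0; there are 8 such assignment(s).

0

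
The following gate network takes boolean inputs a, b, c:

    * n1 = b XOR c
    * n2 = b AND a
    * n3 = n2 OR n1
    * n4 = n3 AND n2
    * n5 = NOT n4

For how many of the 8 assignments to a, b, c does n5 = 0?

2

n5 = NOT n4 must be 0, so n4 = 1.
n4 = n3 AND n2 must be 1, so both n3 = 1 and n2 = 1.
n3 = n2 OR n1 must be 1, so at least one of n2, n1 is 1.
Satisfying assignments:
  a=1, b=1, c=0
  a=1, b=1, c=1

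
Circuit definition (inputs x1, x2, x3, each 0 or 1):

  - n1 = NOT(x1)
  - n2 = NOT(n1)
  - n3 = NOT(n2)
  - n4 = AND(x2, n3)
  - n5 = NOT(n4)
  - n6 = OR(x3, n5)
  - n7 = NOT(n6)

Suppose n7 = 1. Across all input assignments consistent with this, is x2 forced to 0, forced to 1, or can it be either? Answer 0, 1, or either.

1

n7 = NOT(n6) must be 1, so n6 = 0.
n6 = OR(x3, n5) must be 0, so both x3 = 0 and n5 = 0.
n5 = NOT(n4) must be 0, so n4 = 1.
Every assignment with n7 = 1 has x2 = 1; there are 1 such assignment(s).
  x1=0, x2=1, x3=0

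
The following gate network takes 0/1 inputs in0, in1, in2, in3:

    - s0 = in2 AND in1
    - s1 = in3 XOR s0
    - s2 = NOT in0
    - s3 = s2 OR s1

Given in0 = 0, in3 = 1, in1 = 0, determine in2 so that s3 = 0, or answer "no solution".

no solution exists

With in0 = 0, in3 = 1, in1 = 0 fixed, none of the 2 settings of in2 give s3 = 0.
For example, with in2=1:
s0 = in2 AND in1 = 1 AND 0 = 0
s1 = in3 XOR s0 = 1 XOR 0 = 1
s2 = NOT in0 = NOT 0 = 1
s3 = s2 OR s1 = 1 OR 1 = 1
giving s3 = 1 ≠ 0.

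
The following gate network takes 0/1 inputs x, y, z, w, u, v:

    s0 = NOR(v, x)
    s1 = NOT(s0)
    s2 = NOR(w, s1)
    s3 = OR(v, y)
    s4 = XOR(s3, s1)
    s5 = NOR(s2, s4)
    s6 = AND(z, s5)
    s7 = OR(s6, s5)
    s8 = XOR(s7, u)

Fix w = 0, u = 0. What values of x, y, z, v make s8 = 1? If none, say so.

x=1 y=1 z=1 v=1

Check with w = 0, u = 0 and x=1, y=1, z=1, v=1:
s0 = NOR(v, x) = NOR(1, 1) = 0
s1 = NOT(s0) = NOT 0 = 1
s2 = NOR(w, s1) = NOR(0, 1) = 0
s3 = OR(v, y) = OR(1, 1) = 1
s4 = XOR(s3, s1) = XOR(1, 1) = 0
s5 = NOR(s2, s4) = NOR(0, 0) = 1
s6 = AND(z, s5) = AND(1, 1) = 1
s7 = OR(s6, s5) = OR(1, 1) = 1
s8 = XOR(s7, u) = XOR(1, 0) = 1
So s8 = 1.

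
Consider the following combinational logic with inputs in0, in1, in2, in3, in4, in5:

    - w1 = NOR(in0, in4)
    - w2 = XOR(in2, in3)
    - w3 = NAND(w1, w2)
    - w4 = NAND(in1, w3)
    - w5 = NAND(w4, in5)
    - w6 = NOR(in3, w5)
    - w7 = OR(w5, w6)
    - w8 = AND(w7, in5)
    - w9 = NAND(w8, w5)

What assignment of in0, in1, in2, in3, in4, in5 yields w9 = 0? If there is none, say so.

Check with in0=1, in1=1, in2=1, in3=1, in4=0, in5=1:
w1 = NOR(in0, in4) = NOR(1, 0) = 0
w2 = XOR(in2, in3) = XOR(1, 1) = 0
w3 = NAND(w1, w2) = NAND(0, 0) = 1
w4 = NAND(in1, w3) = NAND(1, 1) = 0
w5 = NAND(w4, in5) = NAND(0, 1) = 1
w6 = NOR(in3, w5) = NOR(1, 1) = 0
w7 = OR(w5, w6) = OR(1, 0) = 1
w8 = AND(w7, in5) = AND(1, 1) = 1
w9 = NAND(w8, w5) = NAND(1, 1) = 0
So w9 = 0 as required.

in0=1, in1=1, in2=1, in3=1, in4=0, in5=1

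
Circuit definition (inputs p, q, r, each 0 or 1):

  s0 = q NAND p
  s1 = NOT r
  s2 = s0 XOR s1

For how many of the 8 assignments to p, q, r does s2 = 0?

4

s2 = s0 XOR s1 must be 0, so s0 and s1 are equal.
Satisfying assignments:
  p=0, q=0, r=0
  p=0, q=1, r=0
  p=1, q=0, r=0
  p=1, q=1, r=1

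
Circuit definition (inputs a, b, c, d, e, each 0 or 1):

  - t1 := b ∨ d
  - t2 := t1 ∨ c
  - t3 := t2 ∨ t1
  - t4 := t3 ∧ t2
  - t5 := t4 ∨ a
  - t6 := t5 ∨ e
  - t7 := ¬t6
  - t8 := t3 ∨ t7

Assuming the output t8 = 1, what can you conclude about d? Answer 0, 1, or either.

Both values of d occur among assignments with t8 = 1:
  d=0: a=0, b=0, c=0, d=0, e=0
  d=1: a=0, b=0, c=0, d=1, e=0

either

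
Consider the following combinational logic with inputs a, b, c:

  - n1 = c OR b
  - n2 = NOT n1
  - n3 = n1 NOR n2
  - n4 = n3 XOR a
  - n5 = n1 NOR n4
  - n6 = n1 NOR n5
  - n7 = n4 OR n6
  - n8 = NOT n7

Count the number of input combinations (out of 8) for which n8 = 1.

4

n8 = NOT n7 must be 1, so n7 = 0.
Satisfying assignments:
  a=0, b=0, c=0
  a=0, b=0, c=1
  a=0, b=1, c=0
  a=0, b=1, c=1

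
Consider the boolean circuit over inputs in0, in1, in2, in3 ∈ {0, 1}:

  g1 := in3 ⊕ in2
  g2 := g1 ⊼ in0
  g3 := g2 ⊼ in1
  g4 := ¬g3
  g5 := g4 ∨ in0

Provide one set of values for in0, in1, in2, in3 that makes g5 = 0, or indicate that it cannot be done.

in0=0, in1=0, in2=0, in3=1

Check with in0=0, in1=0, in2=0, in3=1:
g1 = in3 ⊕ in2 = 1 ⊕ 0 = 1
g2 = g1 ⊼ in0 = 1 ⊼ 0 = 1
g3 = g2 ⊼ in1 = 1 ⊼ 0 = 1
g4 = ¬g3 = ¬1 = 0
g5 = g4 ∨ in0 = 0 ∨ 0 = 0
So g5 = 0 as required.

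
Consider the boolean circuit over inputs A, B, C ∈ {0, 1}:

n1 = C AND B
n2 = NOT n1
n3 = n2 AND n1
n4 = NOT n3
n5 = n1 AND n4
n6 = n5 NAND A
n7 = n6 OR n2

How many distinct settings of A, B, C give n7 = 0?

n7 = n6 OR n2 must be 0, so both n6 = 0 and n2 = 0.
n6 = n5 NAND A must be 0, so both n5 = 1 and A = 1.
Satisfying assignments:
  A=1, B=1, C=1

1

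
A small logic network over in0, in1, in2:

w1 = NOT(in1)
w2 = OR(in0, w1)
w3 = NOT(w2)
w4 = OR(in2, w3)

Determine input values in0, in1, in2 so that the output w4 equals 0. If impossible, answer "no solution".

in0=1 in1=0 in2=0

w4 = OR(in2, w3) must be 0, so both in2 = 0 and w3 = 0.
Check with in0=1 in1=0 in2=0:
w1 = NOT(in1) = NOT 0 = 1
w2 = OR(in0, w1) = OR(1, 1) = 1
w3 = NOT(w2) = NOT 1 = 0
w4 = OR(in2, w3) = OR(0, 0) = 0
So w4 = 0 as required.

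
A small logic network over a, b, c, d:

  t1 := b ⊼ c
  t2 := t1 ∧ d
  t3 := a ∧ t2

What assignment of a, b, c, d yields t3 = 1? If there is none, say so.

Check with a=1 b=0 c=0 d=1:
t1 = b ⊼ c = 0 ⊼ 0 = 1
t2 = t1 ∧ d = 1 ∧ 1 = 1
t3 = a ∧ t2 = 1 ∧ 1 = 1
So t3 = 1 as required.

a=1 b=0 c=0 d=1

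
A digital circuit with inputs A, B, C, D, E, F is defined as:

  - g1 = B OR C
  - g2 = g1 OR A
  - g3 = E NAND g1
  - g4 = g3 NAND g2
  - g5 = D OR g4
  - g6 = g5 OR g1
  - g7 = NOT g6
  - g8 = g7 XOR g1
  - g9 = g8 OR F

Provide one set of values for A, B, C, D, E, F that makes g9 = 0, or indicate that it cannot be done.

g9 = g8 OR F must be 0, so both g8 = 0 and F = 0.
Check with A=0 B=0 C=0 D=0 E=1 F=0:
g1 = B OR C = 0 OR 0 = 0
g2 = g1 OR A = 0 OR 0 = 0
g3 = E NAND g1 = 1 NAND 0 = 1
g4 = g3 NAND g2 = 1 NAND 0 = 1
g5 = D OR g4 = 0 OR 1 = 1
g6 = g5 OR g1 = 1 OR 0 = 1
g7 = NOT g6 = NOT 1 = 0
g8 = g7 XOR g1 = 0 XOR 0 = 0
g9 = g8 OR F = 0 OR 0 = 0
So g9 = 0 as required.

A=0 B=0 C=0 D=0 E=1 F=0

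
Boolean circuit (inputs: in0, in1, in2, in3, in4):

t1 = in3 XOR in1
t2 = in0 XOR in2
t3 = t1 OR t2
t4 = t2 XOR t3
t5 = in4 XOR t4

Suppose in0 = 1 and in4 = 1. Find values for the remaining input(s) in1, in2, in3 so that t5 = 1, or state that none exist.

in1=1, in2=1, in3=1

t5 = in4 XOR t4 must be 1, so in4 and t4 differ.
Check with in0 = 1 and in4 = 1 and in1=1, in2=1, in3=1:
t1 = in3 XOR in1 = 1 XOR 1 = 0
t2 = in0 XOR in2 = 1 XOR 1 = 0
t3 = t1 OR t2 = 0 OR 0 = 0
t4 = t2 XOR t3 = 0 XOR 0 = 0
t5 = in4 XOR t4 = 1 XOR 0 = 1
So t5 = 1.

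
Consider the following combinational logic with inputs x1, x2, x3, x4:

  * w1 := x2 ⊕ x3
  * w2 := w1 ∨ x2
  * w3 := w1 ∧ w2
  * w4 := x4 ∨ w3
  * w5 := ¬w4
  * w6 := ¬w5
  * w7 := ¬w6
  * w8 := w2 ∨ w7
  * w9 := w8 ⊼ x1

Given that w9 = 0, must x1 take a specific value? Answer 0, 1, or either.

w9 = w8 ⊼ x1 must be 0, so both w8 = 1 and x1 = 1.
w8 = w2 ∨ w7 must be 1, so at least one of w2, w7 is 1.
Every assignment with w9 = 0 has x1 = 1; there are 7 such assignment(s).

1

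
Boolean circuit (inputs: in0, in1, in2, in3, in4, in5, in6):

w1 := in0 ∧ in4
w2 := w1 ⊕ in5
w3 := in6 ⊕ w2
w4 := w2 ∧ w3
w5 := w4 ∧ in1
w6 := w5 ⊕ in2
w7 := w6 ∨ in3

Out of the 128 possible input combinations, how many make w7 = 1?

w7 = w6 ∨ in3 must be 1, so at least one of w6, in3 is 1.
Enumerating the 128 input combinations, 96 give w7 = 1 and 32 give w7 = 0.

96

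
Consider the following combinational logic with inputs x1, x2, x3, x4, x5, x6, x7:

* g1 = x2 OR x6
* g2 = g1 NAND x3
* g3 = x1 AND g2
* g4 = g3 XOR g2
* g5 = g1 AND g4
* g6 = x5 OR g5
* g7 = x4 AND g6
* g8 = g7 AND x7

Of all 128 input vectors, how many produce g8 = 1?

19

g8 = g7 AND x7 must be 1, so both g7 = 1 and x7 = 1.
Enumerating the 128 input combinations, 19 give g8 = 1 and 109 give g8 = 0.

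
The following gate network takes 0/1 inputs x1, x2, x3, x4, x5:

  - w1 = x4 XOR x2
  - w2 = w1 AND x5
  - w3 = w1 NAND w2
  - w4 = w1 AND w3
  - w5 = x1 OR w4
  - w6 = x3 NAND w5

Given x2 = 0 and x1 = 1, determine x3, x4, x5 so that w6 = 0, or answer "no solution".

w6 = x3 NAND w5 must be 0, so both x3 = 1 and w5 = 1.
Check with x2 = 0 and x1 = 1 and x3=1, x4=0, x5=0:
w1 = x4 XOR x2 = 0 XOR 0 = 0
w2 = w1 AND x5 = 0 AND 0 = 0
w3 = w1 NAND w2 = 0 NAND 0 = 1
w4 = w1 AND w3 = 0 AND 1 = 0
w5 = x1 OR w4 = 1 OR 0 = 1
w6 = x3 NAND w5 = 1 NAND 1 = 0
So w6 = 0.

x3=1, x4=0, x5=0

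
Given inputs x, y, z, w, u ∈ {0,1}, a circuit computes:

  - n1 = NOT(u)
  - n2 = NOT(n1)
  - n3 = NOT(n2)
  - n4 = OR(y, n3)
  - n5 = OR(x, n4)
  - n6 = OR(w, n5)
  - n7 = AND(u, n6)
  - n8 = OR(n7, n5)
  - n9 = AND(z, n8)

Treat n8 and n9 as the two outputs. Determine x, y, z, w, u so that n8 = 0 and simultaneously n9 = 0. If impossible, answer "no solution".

Check with x=0, y=0, z=1, w=0, u=1:
n1 = NOT(u) = NOT 1 = 0
n2 = NOT(n1) = NOT 0 = 1
n3 = NOT(n2) = NOT 1 = 0
n4 = OR(y, n3) = OR(0, 0) = 0
n5 = OR(x, n4) = OR(0, 0) = 0
n6 = OR(w, n5) = OR(0, 0) = 0
n7 = AND(u, n6) = AND(1, 0) = 0
n8 = OR(n7, n5) = OR(0, 0) = 0
n9 = AND(z, n8) = AND(1, 0) = 0
So n8 = 0 and n9 = 0.

x=0, y=0, z=1, w=0, u=1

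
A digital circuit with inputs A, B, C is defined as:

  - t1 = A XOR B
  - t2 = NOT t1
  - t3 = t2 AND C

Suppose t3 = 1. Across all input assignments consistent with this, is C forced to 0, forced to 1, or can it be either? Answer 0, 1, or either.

t3 = t2 AND C must be 1, so both t2 = 1 and C = 1.
t2 = NOT t1 must be 1, so t1 = 0.
Every assignment with t3 = 1 has C = 1; there are 2 such assignment(s).
  A=0, B=0, C=1
  A=1, B=1, C=1

1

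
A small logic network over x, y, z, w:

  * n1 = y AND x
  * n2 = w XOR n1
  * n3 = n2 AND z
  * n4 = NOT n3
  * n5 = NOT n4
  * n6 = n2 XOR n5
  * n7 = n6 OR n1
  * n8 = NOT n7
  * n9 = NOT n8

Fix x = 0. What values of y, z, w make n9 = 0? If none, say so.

n9 = NOT n8 must be 0, so n8 = 1.
n8 = NOT n7 must be 1, so n7 = 0.
Check with x = 0 and y=1, z=1, w=1:
n1 = y AND x = 1 AND 0 = 0
n2 = w XOR n1 = 1 XOR 0 = 1
n3 = n2 AND z = 1 AND 1 = 1
n4 = NOT n3 = NOT 1 = 0
n5 = NOT n4 = NOT 0 = 1
n6 = n2 XOR n5 = 1 XOR 1 = 0
n7 = n6 OR n1 = 0 OR 0 = 0
n8 = NOT n7 = NOT 0 = 1
n9 = NOT n8 = NOT 1 = 0
So n9 = 0.

y=1, z=1, w=1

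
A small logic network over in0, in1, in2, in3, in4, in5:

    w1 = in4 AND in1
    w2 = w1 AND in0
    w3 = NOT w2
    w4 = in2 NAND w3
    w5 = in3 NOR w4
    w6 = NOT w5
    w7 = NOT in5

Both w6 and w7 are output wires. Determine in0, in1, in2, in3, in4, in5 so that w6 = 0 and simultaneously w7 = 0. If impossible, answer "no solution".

Check with in0=1, in1=1, in2=1, in3=0, in4=0, in5=1:
w1 = in4 AND in1 = 0 AND 1 = 0
w2 = w1 AND in0 = 0 AND 1 = 0
w3 = NOT w2 = NOT 0 = 1
w4 = in2 NAND w3 = 1 NAND 1 = 0
w5 = in3 NOR w4 = 0 NOR 0 = 1
w6 = NOT w5 = NOT 1 = 0
w7 = NOT in5 = NOT 1 = 0
So w6 = 0 and w7 = 0.

in0=1, in1=1, in2=1, in3=0, in4=0, in5=1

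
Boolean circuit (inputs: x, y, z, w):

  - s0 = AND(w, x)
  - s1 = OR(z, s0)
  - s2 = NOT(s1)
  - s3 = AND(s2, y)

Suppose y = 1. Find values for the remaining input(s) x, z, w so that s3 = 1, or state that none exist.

x=0, z=0, w=1

s3 = AND(s2, y) must be 1, so both s2 = 1 and y = 1.
Check with y = 1 and x=0, z=0, w=1:
s0 = AND(w, x) = AND(1, 0) = 0
s1 = OR(z, s0) = OR(0, 0) = 0
s2 = NOT(s1) = NOT 0 = 1
s3 = AND(s2, y) = AND(1, 1) = 1
So s3 = 1.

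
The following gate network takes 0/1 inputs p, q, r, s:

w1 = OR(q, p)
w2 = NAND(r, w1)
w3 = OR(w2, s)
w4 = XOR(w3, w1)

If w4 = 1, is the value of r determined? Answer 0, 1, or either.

Both values of r occur among assignments with w4 = 1:
  r=0: p=0, q=0, r=0, s=0
  r=1: p=0, q=0, r=1, s=0

either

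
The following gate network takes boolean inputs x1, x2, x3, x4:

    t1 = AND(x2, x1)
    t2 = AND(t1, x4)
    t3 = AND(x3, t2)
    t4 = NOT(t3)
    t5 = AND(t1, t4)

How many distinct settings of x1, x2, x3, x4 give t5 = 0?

13

t5 = AND(t1, t4) must be 0, so at least one of t1, t4 is 0.
Enumerating the 16 input combinations, 13 give t5 = 0 and 3 give t5 = 1.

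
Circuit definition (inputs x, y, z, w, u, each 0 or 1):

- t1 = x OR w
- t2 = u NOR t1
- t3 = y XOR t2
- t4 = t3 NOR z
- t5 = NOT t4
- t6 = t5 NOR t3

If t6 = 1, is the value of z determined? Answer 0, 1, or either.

t6 = t5 NOR t3 must be 1, so both t5 = 0 and t3 = 0.
Every assignment with t6 = 1 has z = 0; there are 8 such assignment(s).

0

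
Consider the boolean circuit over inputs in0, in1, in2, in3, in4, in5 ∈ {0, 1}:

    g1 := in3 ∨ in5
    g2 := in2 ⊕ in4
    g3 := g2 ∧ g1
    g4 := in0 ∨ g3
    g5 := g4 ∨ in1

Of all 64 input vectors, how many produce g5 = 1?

54

g5 = g4 ∨ in1 must be 1, so at least one of g4, in1 is 1.
Enumerating the 64 input combinations, 54 give g5 = 1 and 10 give g5 = 0.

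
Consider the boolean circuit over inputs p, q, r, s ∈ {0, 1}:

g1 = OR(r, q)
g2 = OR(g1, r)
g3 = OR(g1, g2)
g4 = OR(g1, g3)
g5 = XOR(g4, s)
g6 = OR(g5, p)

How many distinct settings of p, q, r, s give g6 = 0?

4

g6 = OR(g5, p) must be 0, so both g5 = 0 and p = 0.
g5 = XOR(g4, s) must be 0, so g4 and s are equal.
Enumerating the 16 input combinations, 4 give g6 = 0 and 12 give g6 = 1.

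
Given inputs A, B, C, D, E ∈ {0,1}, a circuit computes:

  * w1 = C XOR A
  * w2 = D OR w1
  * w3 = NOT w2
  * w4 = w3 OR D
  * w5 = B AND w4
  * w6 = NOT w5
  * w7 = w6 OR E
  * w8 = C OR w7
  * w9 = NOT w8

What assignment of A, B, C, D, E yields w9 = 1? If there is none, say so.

A=0, B=1, C=0, D=0, E=0

w9 = NOT w8 must be 1, so w8 = 0.
w8 = C OR w7 must be 0, so both C = 0 and w7 = 0.
Check with A=0, B=1, C=0, D=0, E=0:
w1 = C XOR A = 0 XOR 0 = 0
w2 = D OR w1 = 0 OR 0 = 0
w3 = NOT w2 = NOT 0 = 1
w4 = w3 OR D = 1 OR 0 = 1
w5 = B AND w4 = 1 AND 1 = 1
w6 = NOT w5 = NOT 1 = 0
w7 = w6 OR E = 0 OR 0 = 0
w8 = C OR w7 = 0 OR 0 = 0
w9 = NOT w8 = NOT 0 = 1
So w9 = 1 as required.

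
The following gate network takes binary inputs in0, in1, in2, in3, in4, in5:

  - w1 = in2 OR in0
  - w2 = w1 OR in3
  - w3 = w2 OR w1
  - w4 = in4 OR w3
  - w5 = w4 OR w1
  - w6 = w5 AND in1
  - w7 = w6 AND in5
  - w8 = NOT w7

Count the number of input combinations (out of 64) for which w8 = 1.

49

w8 = NOT w7 must be 1, so w7 = 0.
w7 = w6 AND in5 must be 0, so at least one of w6, in5 is 0.
Enumerating the 64 input combinations, 49 give w8 = 1 and 15 give w8 = 0.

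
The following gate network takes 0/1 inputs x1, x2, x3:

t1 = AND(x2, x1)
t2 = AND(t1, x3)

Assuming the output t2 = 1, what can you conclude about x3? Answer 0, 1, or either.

1

t2 = AND(t1, x3) must be 1, so both t1 = 1 and x3 = 1.
t1 = AND(x2, x1) must be 1, so both x2 = 1 and x1 = 1.
Every assignment with t2 = 1 has x3 = 1; there are 1 such assignment(s).
  x1=1, x2=1, x3=1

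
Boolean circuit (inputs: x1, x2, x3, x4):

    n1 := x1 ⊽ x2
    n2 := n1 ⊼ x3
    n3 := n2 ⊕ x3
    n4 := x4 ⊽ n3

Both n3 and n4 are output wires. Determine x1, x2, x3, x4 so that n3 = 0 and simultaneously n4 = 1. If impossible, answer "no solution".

x1=1 x2=0 x3=1 x4=0

Check with x1=1 x2=0 x3=1 x4=0:
n1 = x1 ⊽ x2 = 1 ⊽ 0 = 0
n2 = n1 ⊼ x3 = 0 ⊼ 1 = 1
n3 = n2 ⊕ x3 = 1 ⊕ 1 = 0
n4 = x4 ⊽ n3 = 0 ⊽ 0 = 1
So n3 = 0 and n4 = 1.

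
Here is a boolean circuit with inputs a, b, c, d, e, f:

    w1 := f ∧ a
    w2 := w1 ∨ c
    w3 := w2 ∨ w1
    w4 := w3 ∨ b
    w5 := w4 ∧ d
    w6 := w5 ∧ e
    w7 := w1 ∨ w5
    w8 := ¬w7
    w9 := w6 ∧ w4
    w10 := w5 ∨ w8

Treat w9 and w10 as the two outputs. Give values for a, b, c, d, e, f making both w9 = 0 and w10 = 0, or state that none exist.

Check with a=1 b=0 c=0 d=0 e=1 f=1:
w1 = f ∧ a = 1 ∧ 1 = 1
w2 = w1 ∨ c = 1 ∨ 0 = 1
w3 = w2 ∨ w1 = 1 ∨ 1 = 1
w4 = w3 ∨ b = 1 ∨ 0 = 1
w5 = w4 ∧ d = 1 ∧ 0 = 0
w6 = w5 ∧ e = 0 ∧ 1 = 0
w7 = w1 ∨ w5 = 1 ∨ 0 = 1
w8 = ¬w7 = ¬1 = 0
w9 = w6 ∧ w4 = 0 ∧ 1 = 0
w10 = w5 ∨ w8 = 0 ∨ 0 = 0
So w9 = 0 and w10 = 0.

a=1 b=0 c=0 d=0 e=1 f=1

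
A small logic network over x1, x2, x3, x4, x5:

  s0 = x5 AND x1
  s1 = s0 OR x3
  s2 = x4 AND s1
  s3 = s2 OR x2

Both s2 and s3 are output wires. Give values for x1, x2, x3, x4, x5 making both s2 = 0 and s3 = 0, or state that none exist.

x1=0, x2=0, x3=1, x4=0, x5=0

Check with x1=0, x2=0, x3=1, x4=0, x5=0:
s0 = x5 AND x1 = 0 AND 0 = 0
s1 = s0 OR x3 = 0 OR 1 = 1
s2 = x4 AND s1 = 0 AND 1 = 0
s3 = s2 OR x2 = 0 OR 0 = 0
So s2 = 0 and s3 = 0.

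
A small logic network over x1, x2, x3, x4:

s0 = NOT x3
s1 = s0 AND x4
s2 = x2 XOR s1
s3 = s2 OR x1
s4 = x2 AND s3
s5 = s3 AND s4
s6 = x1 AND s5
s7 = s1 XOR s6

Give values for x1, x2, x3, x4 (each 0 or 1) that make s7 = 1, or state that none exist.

Check with x1=1, x2=0, x3=0, x4=1:
s0 = NOT x3 = NOT 0 = 1
s1 = s0 AND x4 = 1 AND 1 = 1
s2 = x2 XOR s1 = 0 XOR 1 = 1
s3 = s2 OR x1 = 1 OR 1 = 1
s4 = x2 AND s3 = 0 AND 1 = 0
s5 = s3 AND s4 = 1 AND 0 = 0
s6 = x1 AND s5 = 1 AND 0 = 0
s7 = s1 XOR s6 = 1 XOR 0 = 1
So s7 = 1 as required.

x1=1, x2=0, x3=0, x4=1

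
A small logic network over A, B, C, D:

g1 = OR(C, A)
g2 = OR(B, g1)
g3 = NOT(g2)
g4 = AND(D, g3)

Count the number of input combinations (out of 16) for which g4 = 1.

g4 = AND(D, g3) must be 1, so both D = 1 and g3 = 1.
Satisfying assignments:
  A=0, B=0, C=0, D=1

1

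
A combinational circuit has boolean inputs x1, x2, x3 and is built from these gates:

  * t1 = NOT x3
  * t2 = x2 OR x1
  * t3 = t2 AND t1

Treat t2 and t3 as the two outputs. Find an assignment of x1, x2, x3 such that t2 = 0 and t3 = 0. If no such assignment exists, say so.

x1=0, x2=0, x3=0

Check with x1=0, x2=0, x3=0:
t1 = NOT x3 = NOT 0 = 1
t2 = x2 OR x1 = 0 OR 0 = 0
t3 = t2 AND t1 = 0 AND 1 = 0
So t2 = 0 and t3 = 0.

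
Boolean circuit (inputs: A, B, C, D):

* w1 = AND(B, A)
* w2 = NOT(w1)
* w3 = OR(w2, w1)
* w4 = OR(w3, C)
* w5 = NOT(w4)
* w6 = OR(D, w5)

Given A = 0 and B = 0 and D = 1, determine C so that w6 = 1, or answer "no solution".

w6 = OR(D, w5) must be 1, so at least one of D, w5 is 1.
Check with A = 0 and B = 0 and D = 1 and C=0:
w1 = AND(B, A) = AND(0, 0) = 0
w2 = NOT(w1) = NOT 0 = 1
w3 = OR(w2, w1) = OR(1, 0) = 1
w4 = OR(w3, C) = OR(1, 0) = 1
w5 = NOT(w4) = NOT 1 = 0
w6 = OR(D, w5) = OR(1, 0) = 1
So w6 = 1.

C=0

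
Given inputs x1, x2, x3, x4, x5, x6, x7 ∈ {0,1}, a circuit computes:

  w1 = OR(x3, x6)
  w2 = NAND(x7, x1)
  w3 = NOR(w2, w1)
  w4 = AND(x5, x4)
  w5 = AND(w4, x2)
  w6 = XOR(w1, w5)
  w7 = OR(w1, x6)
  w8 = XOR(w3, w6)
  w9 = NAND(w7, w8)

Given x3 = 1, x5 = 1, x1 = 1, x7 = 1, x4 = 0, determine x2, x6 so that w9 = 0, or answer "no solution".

x2=1, x6=1

w9 = NAND(w7, w8) must be 0, so both w7 = 1 and w8 = 1.
Check with x3 = 1, x5 = 1, x1 = 1, x7 = 1, x4 = 0 and x2=1, x6=1:
w1 = OR(x3, x6) = OR(1, 1) = 1
w2 = NAND(x7, x1) = NAND(1, 1) = 0
w3 = NOR(w2, w1) = NOR(0, 1) = 0
w4 = AND(x5, x4) = AND(1, 0) = 0
w5 = AND(w4, x2) = AND(0, 1) = 0
w6 = XOR(w1, w5) = XOR(1, 0) = 1
w7 = OR(w1, x6) = OR(1, 1) = 1
w8 = XOR(w3, w6) = XOR(0, 1) = 1
w9 = NAND(w7, w8) = NAND(1, 1) = 0
So w9 = 0.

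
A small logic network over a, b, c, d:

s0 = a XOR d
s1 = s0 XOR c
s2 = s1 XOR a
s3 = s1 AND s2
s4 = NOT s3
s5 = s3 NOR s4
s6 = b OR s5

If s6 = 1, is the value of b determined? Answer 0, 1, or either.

1

s6 = b OR s5 must be 1, so at least one of b, s5 is 1.
Every assignment with s6 = 1 has b = 1; there are 8 such assignment(s).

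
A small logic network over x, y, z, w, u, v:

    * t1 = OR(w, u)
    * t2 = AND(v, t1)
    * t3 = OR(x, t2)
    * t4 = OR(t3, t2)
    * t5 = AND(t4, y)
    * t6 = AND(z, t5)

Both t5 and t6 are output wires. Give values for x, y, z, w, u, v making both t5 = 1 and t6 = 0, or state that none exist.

x=1, y=1, z=0, w=1, u=0, v=1

Check with x=1, y=1, z=0, w=1, u=0, v=1:
t1 = OR(w, u) = OR(1, 0) = 1
t2 = AND(v, t1) = AND(1, 1) = 1
t3 = OR(x, t2) = OR(1, 1) = 1
t4 = OR(t3, t2) = OR(1, 1) = 1
t5 = AND(t4, y) = AND(1, 1) = 1
t6 = AND(z, t5) = AND(0, 1) = 0
So t5 = 1 and t6 = 0.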